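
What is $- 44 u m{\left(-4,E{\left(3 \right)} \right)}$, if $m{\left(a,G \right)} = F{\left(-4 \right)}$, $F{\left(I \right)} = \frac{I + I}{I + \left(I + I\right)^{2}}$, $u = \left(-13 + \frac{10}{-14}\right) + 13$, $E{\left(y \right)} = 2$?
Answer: $- \frac{88}{21} \approx -4.1905$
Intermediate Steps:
$u = - \frac{5}{7}$ ($u = \left(-13 + 10 \left(- \frac{1}{14}\right)\right) + 13 = \left(-13 - \frac{5}{7}\right) + 13 = - \frac{96}{7} + 13 = - \frac{5}{7} \approx -0.71429$)
$F{\left(I \right)} = \frac{2 I}{I + 4 I^{2}}$ ($F{\left(I \right)} = \frac{2 I}{I + \left(2 I\right)^{2}} = \frac{2 I}{I + 4 I^{2}}$)
$m{\left(a,G \right)} = - \frac{2}{15}$ ($m{\left(a,G \right)} = \frac{2}{1 + 4 \left(-4\right)} = \frac{2}{1 - 16} = \frac{2}{-15} = 2 \left(- \frac{1}{15}\right) = - \frac{2}{15}$)
$- 44 u m{\left(-4,E{\left(3 \right)} \right)} = \left(-44\right) \left(- \frac{5}{7}\right) \left(- \frac{2}{15}\right) = \frac{220}{7} \left(- \frac{2}{15}\right) = - \frac{88}{21}$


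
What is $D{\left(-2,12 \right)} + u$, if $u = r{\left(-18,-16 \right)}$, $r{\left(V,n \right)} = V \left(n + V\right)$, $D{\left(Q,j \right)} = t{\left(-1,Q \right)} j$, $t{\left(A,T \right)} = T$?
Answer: $588$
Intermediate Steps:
$D{\left(Q,j \right)} = Q j$
$r{\left(V,n \right)} = V \left(V + n\right)$
$u = 612$ ($u = - 18 \left(-18 - 16\right) = \left(-18\right) \left(-34\right) = 612$)
$D{\left(-2,12 \right)} + u = \left(-2\right) 12 + 612 = -24 + 612 = 588$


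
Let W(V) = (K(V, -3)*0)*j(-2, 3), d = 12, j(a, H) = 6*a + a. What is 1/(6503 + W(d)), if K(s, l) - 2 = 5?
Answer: 1/6503 ≈ 0.00015378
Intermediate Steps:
j(a, H) = 7*a
K(s, l) = 7 (K(s, l) = 2 + 5 = 7)
W(V) = 0 (W(V) = (7*0)*(7*(-2)) = 0*(-14) = 0)
1/(6503 + W(d)) = 1/(6503 + 0) = 1/6503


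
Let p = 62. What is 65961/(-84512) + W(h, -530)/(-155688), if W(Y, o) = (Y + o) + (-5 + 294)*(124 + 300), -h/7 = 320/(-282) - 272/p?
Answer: -11246350177183/7188931387872 ≈ -1.5644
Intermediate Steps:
h = 168952/4371 (h = -7*(320/(-282) - 272/62) = -7*(320*(-1/282) - 272*1/62) = -7*(-160/141 - 136/31) = -7*(-24136/4371) = 168952/4371 ≈ 38.653)
W(Y, o) = 122536 + Y + o (W(Y, o) = (Y + o) + 289*424 = (Y + o) + 122536 = 122536 + Y + o)
65961/(-84512) + W(h, -530)/(-155688) = 65961/(-84512) + (122536 + 168952/4371 - 530)/(-155688) = 65961*(-1/84512) + (533457178/4371)*(-1/155688) = -65961/84512 - 266728589/340256124 = -11246350177183/7188931387872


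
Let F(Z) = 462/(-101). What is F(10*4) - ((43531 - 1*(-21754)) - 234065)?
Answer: 17046318/101 ≈ 1.6878e+5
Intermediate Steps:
F(Z) = -462/101 (F(Z) = 462*(-1/101) = -462/101)
F(10*4) - ((43531 - 1*(-21754)) - 234065) = -462/101 - ((43531 - 1*(-21754)) - 234065) = -462/101 - ((43531 + 21754) - 234065) = -462/101 - (65285 - 234065) = -462/101 - 1*(-168780) = -462/101 + 168780 = 17046318/101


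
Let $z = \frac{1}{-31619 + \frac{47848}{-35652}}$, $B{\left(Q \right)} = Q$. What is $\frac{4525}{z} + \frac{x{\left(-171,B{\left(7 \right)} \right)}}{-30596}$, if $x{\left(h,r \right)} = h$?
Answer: $- \frac{39018781809987977}{272702148} \approx -1.4308 \cdot 10^{8}$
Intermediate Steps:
$z = - \frac{8913}{281832109}$ ($z = \frac{1}{-31619 + 47848 \left(- \frac{1}{35652}\right)} = \frac{1}{-31619 - \frac{11962}{8913}} = \frac{1}{- \frac{281832109}{8913}} = - \frac{8913}{281832109} \approx -3.1625 \cdot 10^{-5}$)
$\frac{4525}{z} + \frac{x{\left(-171,B{\left(7 \right)} \right)}}{-30596} = \frac{4525}{- \frac{8913}{281832109}} - \frac{171}{-30596} = 4525 \left(- \frac{281832109}{8913}\right) - - \frac{171}{30596} = - \frac{1275290293225}{8913} + \frac{171}{30596} = - \frac{39018781809987977}{272702148}$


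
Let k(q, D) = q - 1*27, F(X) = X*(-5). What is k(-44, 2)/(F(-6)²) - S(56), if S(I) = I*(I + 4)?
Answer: -3024071/900 ≈ -3360.1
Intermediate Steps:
F(X) = -5*X
k(q, D) = -27 + q (k(q, D) = q - 27 = -27 + q)
S(I) = I*(4 + I)
k(-44, 2)/(F(-6)²) - S(56) = (-27 - 44)/((-5*(-6))²) - 56*(4 + 56) = -71/(30²) - 56*60 = -71/900 - 1*3360 = -71*1/900 - 3360 = -71/900 - 3360 = -3024071/900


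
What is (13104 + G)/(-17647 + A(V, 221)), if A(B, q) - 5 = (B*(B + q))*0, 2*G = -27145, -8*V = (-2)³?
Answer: 937/35284 ≈ 0.026556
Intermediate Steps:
V = 1 (V = -⅛*(-2)³ = -⅛*(-8) = 1)
G = -27145/2 (G = (½)*(-27145) = -27145/2 ≈ -13573.)
A(B, q) = 5 (A(B, q) = 5 + (B*(B + q))*0 = 5 + 0 = 5)
(13104 + G)/(-17647 + A(V, 221)) = (13104 - 27145/2)/(-17647 + 5) = -937/2/(-17642) = -937/2*(-1/17642) = 937/35284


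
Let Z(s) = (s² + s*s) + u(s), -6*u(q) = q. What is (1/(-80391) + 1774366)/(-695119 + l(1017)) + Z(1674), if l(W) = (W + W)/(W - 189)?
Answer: 14405952296879776393/2570531246151 ≈ 5.6043e+6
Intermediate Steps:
u(q) = -q/6
l(W) = 2*W/(-189 + W) (l(W) = (2*W)/(-189 + W) = 2*W/(-189 + W))
Z(s) = 2*s² - s/6 (Z(s) = (s² + s*s) - s/6 = (s² + s²) - s/6 = 2*s² - s/6)
(1/(-80391) + 1774366)/(-695119 + l(1017)) + Z(1674) = (1/(-80391) + 1774366)/(-695119 + 2*1017/(-189 + 1017)) + (⅙)*1674*(-1 + 12*1674) = (-1/80391 + 1774366)/(-695119 + 2*1017/828) + (⅙)*1674*(-1 + 20088) = 142643057105/(80391*(-695119 + 2*1017*(1/828))) + (⅙)*1674*20087 = 142643057105/(80391*(-695119 + 113/46)) + 5604273 = 142643057105/(80391*(-31975361/46)) + 5604273 = (142643057105/80391)*(-46/31975361) + 5604273 = -6561580626830/2570531246151 + 5604273 = 14405952296879776393/2570531246151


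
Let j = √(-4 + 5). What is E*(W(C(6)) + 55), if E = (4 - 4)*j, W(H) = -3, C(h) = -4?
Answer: 0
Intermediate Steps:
j = 1 (j = √1 = 1)
E = 0 (E = (4 - 4)*1 = 0*1 = 0)
E*(W(C(6)) + 55) = 0*(-3 + 55) = 0*52 = 0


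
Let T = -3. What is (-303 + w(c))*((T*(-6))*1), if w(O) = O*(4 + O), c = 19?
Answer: 2412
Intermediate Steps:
(-303 + w(c))*((T*(-6))*1) = (-303 + 19*(4 + 19))*(-3*(-6)*1) = (-303 + 19*23)*(18*1) = (-303 + 437)*18 = 134*18 = 2412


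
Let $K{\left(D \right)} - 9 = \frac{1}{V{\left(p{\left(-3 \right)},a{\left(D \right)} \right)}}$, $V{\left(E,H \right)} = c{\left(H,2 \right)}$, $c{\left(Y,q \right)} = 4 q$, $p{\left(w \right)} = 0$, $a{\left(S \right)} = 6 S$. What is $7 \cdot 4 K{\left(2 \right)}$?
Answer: $\frac{511}{2} \approx 255.5$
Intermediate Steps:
$V{\left(E,H \right)} = 8$ ($V{\left(E,H \right)} = 4 \cdot 2 = 8$)
$K{\left(D \right)} = \frac{73}{8}$ ($K{\left(D \right)} = 9 + \frac{1}{8} = \frac{73}{8}$)
$7 \cdot 4 K{\left(2 \right)} = 7 \cdot 4 \cdot \frac{73}{8} = 28 \cdot \frac{73}{8} = \frac{511}{2}$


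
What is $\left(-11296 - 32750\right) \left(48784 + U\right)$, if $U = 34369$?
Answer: $-3662557038$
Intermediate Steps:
$\left(-11296 - 32750\right) \left(48784 + U\right) = \left(-11296 - 32750\right) \left(48784 + 34369\right) = \left(-44046\right) 83153 = -3662557038$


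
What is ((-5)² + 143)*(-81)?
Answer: -13608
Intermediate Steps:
((-5)² + 143)*(-81) = (25 + 143)*(-81) = 168*(-81) = -13608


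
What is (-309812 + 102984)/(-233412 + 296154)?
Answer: -103414/31371 ≈ -3.2965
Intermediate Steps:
(-309812 + 102984)/(-233412 + 296154) = -206828/62742 = -206828*1/62742 = -103414/31371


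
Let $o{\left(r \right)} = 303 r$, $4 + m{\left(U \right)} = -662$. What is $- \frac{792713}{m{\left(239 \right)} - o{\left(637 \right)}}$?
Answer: $\frac{792713}{193677} \approx 4.093$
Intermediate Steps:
$m{\left(U \right)} = -666$ ($m{\left(U \right)} = -4 - 662 = -666$)
$- \frac{792713}{m{\left(239 \right)} - o{\left(637 \right)}} = - \frac{792713}{-666 - 303 \cdot 637} = - \frac{792713}{-666 - 193011} = - \frac{792713}{-193677} = \left(-792713\right) \left(- \frac{1}{193677}\right) = \frac{792713}{193677}$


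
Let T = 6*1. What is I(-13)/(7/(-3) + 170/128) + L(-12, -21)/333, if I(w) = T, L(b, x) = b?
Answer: -128644/21423 ≈ -6.0049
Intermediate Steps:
T = 6
I(w) = 6
I(-13)/(7/(-3) + 170/128) + L(-12, -21)/333 = 6/(7/(-3) + 170/128) - 12/333 = 6/(7*(-⅓) + 170*(1/128)) - 12*1/333 = 6/(-7/3 + 85/64) - 4/111 = 6/(-193/192) - 4/111 = 6*(-192/193) - 4/111 = -1152/193 - 4/111 = -128644/21423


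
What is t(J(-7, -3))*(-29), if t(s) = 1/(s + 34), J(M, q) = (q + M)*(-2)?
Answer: -29/54 ≈ -0.53704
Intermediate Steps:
J(M, q) = -2*M - 2*q (J(M, q) = (M + q)*(-2) = -2*M - 2*q)
t(s) = 1/(34 + s)
t(J(-7, -3))*(-29) = -29/(34 + (-2*(-7) - 2*(-3))) = -29/(34 + (14 + 6)) = -29/(34 + 20) = -29/54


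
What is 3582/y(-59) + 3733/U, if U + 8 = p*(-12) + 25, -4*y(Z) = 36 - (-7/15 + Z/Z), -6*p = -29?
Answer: -2699419/5453 ≈ -495.03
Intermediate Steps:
p = 29/6 (p = -⅙*(-29) = 29/6 ≈ 4.8333)
y(Z) = -133/15 (y(Z) = -(36 - (-7/15 + Z/Z))/4 = -(36 - (-7*1/15 + 1))/4 = -(36 - (-7/15 + 1))/4 = -(36 - 1*8/15)/4 = -(36 - 8/15)/4 = -¼*532/15 = -133/15)
U = -41 (U = -8 + ((29/6)*(-12) + 25) = -8 + (-58 + 25) = -8 - 33 = -41)
3582/y(-59) + 3733/U = 3582/(-133/15) + 3733/(-41) = 3582*(-15/133) + 3733*(-1/41) = -53730/133 - 3733/41 = -2699419/5453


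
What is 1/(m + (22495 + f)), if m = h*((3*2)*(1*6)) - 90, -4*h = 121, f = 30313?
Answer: 1/51629 ≈ 1.9369e-5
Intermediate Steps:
h = -121/4 (h = -¼*121 = -121/4 ≈ -30.250)
m = -1179 (m = -121*3*2*1*6/4 - 90 = -363*6/2 - 90 = -121/4*36 - 90 = -1089 - 90 = -1179)
1/(m + (22495 + f)) = 1/(-1179 + (22495 + 30313)) = 1/(-1179 + 52808) = 1/51629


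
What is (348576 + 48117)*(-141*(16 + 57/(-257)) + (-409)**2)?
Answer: 16827503639166/257 ≈ 6.5477e+10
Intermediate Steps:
(348576 + 48117)*(-141*(16 + 57/(-257)) + (-409)**2) = 396693*(-141*(16 + 57*(-1/257)) + 167281) = 396693*(-141*(16 - 57/257) + 167281) = 396693*(-141*4055/257 + 167281) = 396693*(-571755/257 + 167281) = 396693*(42419462/257) = 16827503639166/257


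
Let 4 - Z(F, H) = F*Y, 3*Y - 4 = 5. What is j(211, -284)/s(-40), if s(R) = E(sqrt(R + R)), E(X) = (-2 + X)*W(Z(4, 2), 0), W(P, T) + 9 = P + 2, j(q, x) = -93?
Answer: -31/210 - 31*I*sqrt(5)/105 ≈ -0.14762 - 0.66017*I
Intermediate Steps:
Y = 3 (Y = 4/3 + (1/3)*5 = 4/3 + 5/3 = 3)
Z(F, H) = 4 - 3*F (Z(F, H) = 4 - F*3 = 4 - 3*F)
W(P, T) = -7 + P (W(P, T) = -9 + (P + 2) = -9 + (2 + P) = -7 + P)
E(X) = 30 - 15*X (E(X) = (-2 + X)*(-7 + (4 - 3*4)) = (-2 + X)*(-7 + (4 - 12)) = (-2 + X)*(-7 - 8) = (-2 + X)*(-15) = 30 - 15*X)
s(R) = 30 - 15*sqrt(2)*sqrt(R) (s(R) = 30 - 15*sqrt(R + R) = 30 - 15*sqrt(2)*sqrt(R))
j(211, -284)/s(-40) = -93/(30 - 15*sqrt(2)*sqrt(-40)) = -93/(30 - 15*sqrt(2)*2*I*sqrt(10)) = -93/(30 - 60*I*sqrt(5))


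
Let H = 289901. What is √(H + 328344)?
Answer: √618245 ≈ 786.29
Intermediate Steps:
√(H + 328344) = √(289901 + 328344) = √618245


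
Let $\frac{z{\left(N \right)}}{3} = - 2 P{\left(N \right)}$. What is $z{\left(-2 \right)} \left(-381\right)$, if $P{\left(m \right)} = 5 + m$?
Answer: $6858$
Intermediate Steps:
$z{\left(N \right)} = -30 - 6 N$ ($z{\left(N \right)} = 3 \left(- 2 \left(5 + N\right)\right) = 3 \left(-10 - 2 N\right) = -30 - 6 N$)
$z{\left(-2 \right)} \left(-381\right) = \left(-30 - -12\right) \left(-381\right) = \left(-30 + 12\right) \left(-381\right) = \left(-18\right) \left(-381\right) = 6858$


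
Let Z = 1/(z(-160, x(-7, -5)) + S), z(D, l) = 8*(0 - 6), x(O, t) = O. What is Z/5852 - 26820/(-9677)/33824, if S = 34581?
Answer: 48395569339/590590300502664 ≈ 8.1944e-5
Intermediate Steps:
z(D, l) = -48 (z(D, l) = 8*(-6) = -48)
Z = 1/34533 (Z = 1/(-48 + 34581) = 1/34533 ≈ 2.8958e-5)
Z/5852 - 26820/(-9677)/33824 = (1/34533)/5852 - 26820/(-9677)/33824 = (1/34533)*(1/5852) - 26820*(-1/9677)*(1/33824) = 1/202087116 + (26820/9677)*(1/33824) = 1/202087116 + 6705/81828712 = 48395569339/590590300502664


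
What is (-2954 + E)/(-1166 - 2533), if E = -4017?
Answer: 6971/3699 ≈ 1.8846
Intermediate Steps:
(-2954 + E)/(-1166 - 2533) = (-2954 - 4017)/(-1166 - 2533) = -6971/(-3699) = -6971*(-1/3699) = 6971/3699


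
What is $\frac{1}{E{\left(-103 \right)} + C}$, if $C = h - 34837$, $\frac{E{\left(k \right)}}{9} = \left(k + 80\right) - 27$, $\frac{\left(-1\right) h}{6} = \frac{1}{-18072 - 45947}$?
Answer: $- \frac{64019}{2259038447} \approx -2.8339 \cdot 10^{-5}$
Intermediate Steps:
$h = \frac{6}{64019}$ ($h = - \frac{6}{-18072 - 45947} = - \frac{6}{-64019} = \left(-6\right) \left(- \frac{1}{64019}\right) = \frac{6}{64019} \approx 9.3722 \cdot 10^{-5}$)
$E{\left(k \right)} = 477 + 9 k$ ($E{\left(k \right)} = 9 \left(\left(k + 80\right) - 27\right) = 9 \left(\left(80 + k\right) - 27\right) = 9 \left(53 + k\right) = 477 + 9 k$)
$C = - \frac{2230229897}{64019}$ ($C = \frac{6}{64019} - 34837 = - \frac{2230229897}{64019} \approx -34837.0$)
$\frac{1}{E{\left(-103 \right)} + C} = \frac{1}{\left(477 + 9 \left(-103\right)\right) - \frac{2230229897}{64019}} = \frac{1}{\left(477 - 927\right) - \frac{2230229897}{64019}} = \frac{1}{-450 - \frac{2230229897}{64019}} = \frac{1}{- \frac{2259038447}{64019}} = - \frac{64019}{2259038447}$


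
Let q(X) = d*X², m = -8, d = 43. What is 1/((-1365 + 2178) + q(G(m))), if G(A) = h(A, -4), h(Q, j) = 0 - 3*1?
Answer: 1/1200 ≈ 0.00083333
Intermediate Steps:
h(Q, j) = -3 (h(Q, j) = 0 - 3 = -3)
G(A) = -3
q(X) = 43*X²
1/((-1365 + 2178) + q(G(m))) = 1/((-1365 + 2178) + 43*(-3)²) = 1/(813 + 43*9) = 1/(813 + 387) = 1/1200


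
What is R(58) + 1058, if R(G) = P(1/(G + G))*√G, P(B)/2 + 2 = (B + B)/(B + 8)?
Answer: 1058 - 3712*√58/929 ≈ 1027.6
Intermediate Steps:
P(B) = -4 + 4*B/(8 + B) (P(B) = -4 + 2*((B + B)/(B + 8)) = -4 + 2*((2*B)/(8 + B)) = -4 + 2*(2*B/(8 + B)) = -4 + 4*B/(8 + B))
R(G) = -32*√G/(8 + 1/(2*G)) (R(G) = (-32/(8 + 1/(G + G)))*√G = (-32/(8 + 1/(2*G)))*√G = -32*√G/(8 + 1/(2*G)))
R(58) + 1058 = -64*58^(3/2)/(1 + 16*58) + 1058 = -64*58*√58/(1 + 928) + 1058 = -64*58*√58/929 + 1058 = -64*58*√58*1/929 + 1058 = -3712*√58/929 + 1058 = 1058 - 3712*√58/929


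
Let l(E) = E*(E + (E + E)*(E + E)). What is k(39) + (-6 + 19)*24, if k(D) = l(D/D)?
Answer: 317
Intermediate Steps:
l(E) = E*(E + 4*E**2) (l(E) = E*(E + (2*E)*(2*E)) = E*(E + 4*E**2))
k(D) = 5 (k(D) = (D/D)**2*(1 + 4*(D/D)) = 1**2*(1 + 4*1) = 1*(1 + 4) = 1*5 = 5)
k(39) + (-6 + 19)*24 = 5 + (-6 + 19)*24 = 5 + 13*24 = 5 + 312 = 317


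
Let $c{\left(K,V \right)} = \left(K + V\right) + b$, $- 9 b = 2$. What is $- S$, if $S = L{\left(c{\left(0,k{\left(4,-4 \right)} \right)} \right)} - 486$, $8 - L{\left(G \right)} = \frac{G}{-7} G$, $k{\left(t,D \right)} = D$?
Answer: $\frac{269582}{567} \approx 475.45$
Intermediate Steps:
$b = - \frac{2}{9}$ ($b = \left(- \frac{1}{9}\right) 2 = - \frac{2}{9} \approx -0.22222$)
$c{\left(K,V \right)} = - \frac{2}{9} + K + V$ ($c{\left(K,V \right)} = \left(K + V\right) - \frac{2}{9} = - \frac{2}{9} + K + V$)
$L{\left(G \right)} = 8 + \frac{G^{2}}{7}$ ($L{\left(G \right)} = 8 - \frac{G}{-7} G = 8 - G \left(- \frac{1}{7}\right) G = 8 - - \frac{G}{7} G = 8 - - \frac{G^{2}}{7} = 8 + \frac{G^{2}}{7}$)
$S = - \frac{269582}{567}$ ($S = \left(8 + \frac{\left(- \frac{2}{9} + 0 - 4\right)^{2}}{7}\right) - 486 = \left(8 + \frac{\left(- \frac{38}{9}\right)^{2}}{7}\right) - 486 = \left(8 + \frac{1}{7} \cdot \frac{1444}{81}\right) - 486 = \left(8 + \frac{1444}{567}\right) - 486 = \frac{5980}{567} - 486 = - \frac{269582}{567} \approx -475.45$)
$- S = \left(-1\right) \left(- \frac{269582}{567}\right) = \frac{269582}{567}$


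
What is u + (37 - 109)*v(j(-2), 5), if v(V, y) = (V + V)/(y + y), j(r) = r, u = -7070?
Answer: -35206/5 ≈ -7041.2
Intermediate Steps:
v(V, y) = V/y (v(V, y) = (2*V)/((2*y)) = (2*V)*(1/(2*y)) = V/y)
u + (37 - 109)*v(j(-2), 5) = -7070 + (37 - 109)*(-2/5) = -7070 - (-144)/5 = -7070 - 72*(-⅖) = -7070 + 144/5 = -35206/5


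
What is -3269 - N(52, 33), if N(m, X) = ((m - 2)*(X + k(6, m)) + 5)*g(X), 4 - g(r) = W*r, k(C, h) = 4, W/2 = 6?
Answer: 723891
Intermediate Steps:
W = 12 (W = 2*6 = 12)
g(r) = 4 - 12*r
N(m, X) = (4 - 12*X)*(5 + (-2 + m)*(4 + X)) (N(m, X) = ((m - 2)*(X + 4) + 5)*(4 - 12*X) = ((-2 + m)*(4 + X) + 5)*(4 - 12*X) = (5 + (-2 + m)*(4 + X))*(4 - 12*X) = (4 - 12*X)*(5 + (-2 + m)*(4 + X)))
-3269 - N(52, 33) = -3269 - (-4)*(-1 + 3*33)*(-3 - 2*33 + 4*52 + 33*52) = -3269 - (-4)*(-1 + 99)*(-3 - 66 + 208 + 1716) = -3269 - (-4)*98*1855 = -3269 - 1*(-727160) = -3269 + 727160 = 723891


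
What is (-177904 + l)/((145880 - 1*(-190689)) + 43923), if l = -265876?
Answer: -110945/95123 ≈ -1.1663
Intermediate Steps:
(-177904 + l)/((145880 - 1*(-190689)) + 43923) = (-177904 - 265876)/((145880 - 1*(-190689)) + 43923) = -443780/((145880 + 190689) + 43923) = -443780/(336569 + 43923) = -443780/380492 = -443780*1/380492 = -110945/95123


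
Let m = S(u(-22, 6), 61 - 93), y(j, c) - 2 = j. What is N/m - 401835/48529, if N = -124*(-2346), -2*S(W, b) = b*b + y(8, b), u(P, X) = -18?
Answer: -14325028911/25089493 ≈ -570.96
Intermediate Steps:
y(j, c) = 2 + j
S(W, b) = -5 - b**2/2 (S(W, b) = -(b*b + (2 + 8))/2 = -(b**2 + 10)/2 = -(10 + b**2)/2 = -5 - b**2/2)
m = -517 (m = -5 - (61 - 93)**2/2 = -5 - 1/2*(-32)**2 = -5 - 1/2*1024 = -5 - 512 = -517)
N = 290904
N/m - 401835/48529 = 290904/(-517) - 401835/48529 = 290904*(-1/517) - 401835*1/48529 = -290904/517 - 401835/48529 = -14325028911/25089493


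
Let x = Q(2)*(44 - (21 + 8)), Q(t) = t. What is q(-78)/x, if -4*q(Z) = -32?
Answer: 4/15 ≈ 0.26667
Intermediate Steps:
q(Z) = 8 (q(Z) = -1/4*(-32) = 8)
x = 30 (x = 2*(44 - (21 + 8)) = 2*(44 - 1*29) = 2*(44 - 29) = 2*15 = 30)
q(-78)/x = 8/30 = 8*(1/30) = 4/15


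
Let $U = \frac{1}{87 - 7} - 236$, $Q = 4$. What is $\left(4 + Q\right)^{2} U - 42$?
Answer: $- \frac{75726}{5} \approx -15145.0$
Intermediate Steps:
$U = - \frac{18879}{80}$ ($U = \frac{1}{80} - 236 = - \frac{18879}{80} \approx -235.99$)
$\left(4 + Q\right)^{2} U - 42 = \left(4 + 4\right)^{2} \left(- \frac{18879}{80}\right) - 42 = 8^{2} \left(- \frac{18879}{80}\right) - 42 = 64 \left(- \frac{18879}{80}\right) - 42 = - \frac{75516}{5} - 42 = - \frac{75726}{5}$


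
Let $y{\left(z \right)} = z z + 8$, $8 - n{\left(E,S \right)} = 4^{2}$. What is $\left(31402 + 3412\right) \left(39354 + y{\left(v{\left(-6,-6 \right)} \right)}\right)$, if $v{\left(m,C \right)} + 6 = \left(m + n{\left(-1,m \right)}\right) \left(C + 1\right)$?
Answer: $1512946812$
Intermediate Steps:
$n{\left(E,S \right)} = -8$ ($n{\left(E,S \right)} = 8 - 4^{2} = 8 - 16 = -8$)
$v{\left(m,C \right)} = -6 + \left(1 + C\right) \left(-8 + m\right)$ ($v{\left(m,C \right)} = -6 + \left(m - 8\right) \left(C + 1\right) = -6 + \left(-8 + m\right) \left(1 + C\right) = -6 + \left(1 + C\right) \left(-8 + m\right)$)
$y{\left(z \right)} = 8 + z^{2}$ ($y{\left(z \right)} = z^{2} + 8 = 8 + z^{2}$)
$\left(31402 + 3412\right) \left(39354 + y{\left(v{\left(-6,-6 \right)} \right)}\right) = \left(31402 + 3412\right) \left(39354 + \left(8 + \left(-14 - 6 - -48 - -36\right)^{2}\right)\right) = 34814 \left(39354 + \left(8 + \left(-14 - 6 + 48 + 36\right)^{2}\right)\right) = 34814 \left(39354 + \left(8 + 64^{2}\right)\right) = 34814 \left(39354 + \left(8 + 4096\right)\right) = 34814 \left(39354 + 4104\right) = 34814 \cdot 43458 = 1512946812$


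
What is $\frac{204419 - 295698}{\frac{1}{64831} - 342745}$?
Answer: $\frac{5917708849}{22220501094} \approx 0.26632$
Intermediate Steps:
$\frac{204419 - 295698}{\frac{1}{64831} - 342745} = - \frac{91279}{\frac{1}{64831} - 342745} = - \frac{91279}{- \frac{22220501094}{64831}} = \left(-91279\right) \left(- \frac{64831}{22220501094}\right) = \frac{5917708849}{22220501094}$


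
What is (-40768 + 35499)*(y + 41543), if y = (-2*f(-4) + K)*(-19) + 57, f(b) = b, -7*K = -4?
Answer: -1528326140/7 ≈ -2.1833e+8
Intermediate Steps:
K = 4/7 (K = -⅐*(-4) = 4/7 ≈ 0.57143)
y = -741/7 (y = (-2*(-4) + 4/7)*(-19) + 57 = (8 + 4/7)*(-19) + 57 = (60/7)*(-19) + 57 = -1140/7 + 57 = -741/7 ≈ -105.86)
(-40768 + 35499)*(y + 41543) = (-40768 + 35499)*(-741/7 + 41543) = -5269*290060/7 = -1528326140/7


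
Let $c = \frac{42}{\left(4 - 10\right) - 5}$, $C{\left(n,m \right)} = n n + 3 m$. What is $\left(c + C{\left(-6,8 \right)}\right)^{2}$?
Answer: $\frac{381924}{121} \approx 3156.4$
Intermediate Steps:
$C{\left(n,m \right)} = n^{2} + 3 m$
$c = - \frac{42}{11}$ ($c = \frac{42}{\left(4 - 10\right) - 5} = \frac{42}{-6 - 5} = \frac{42}{-11} = 42 \left(- \frac{1}{11}\right) = - \frac{42}{11} \approx -3.8182$)
$\left(c + C{\left(-6,8 \right)}\right)^{2} = \left(- \frac{42}{11} + \left(\left(-6\right)^{2} + 3 \cdot 8\right)\right)^{2} = \left(- \frac{42}{11} + \left(36 + 24\right)\right)^{2} = \left(- \frac{42}{11} + 60\right)^{2} = \left(\frac{618}{11}\right)^{2} = \frac{381924}{121}$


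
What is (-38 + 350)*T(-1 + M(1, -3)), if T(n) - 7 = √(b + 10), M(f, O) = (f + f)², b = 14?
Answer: 2184 + 624*√6 ≈ 3712.5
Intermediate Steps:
M(f, O) = 4*f² (M(f, O) = (2*f)² = 4*f²)
T(n) = 7 + 2*√6 (T(n) = 7 + √(14 + 10) = 7 + √24 = 7 + 2*√6)
(-38 + 350)*T(-1 + M(1, -3)) = (-38 + 350)*(7 + 2*√6) = 312*(7 + 2*√6) = 2184 + 624*√6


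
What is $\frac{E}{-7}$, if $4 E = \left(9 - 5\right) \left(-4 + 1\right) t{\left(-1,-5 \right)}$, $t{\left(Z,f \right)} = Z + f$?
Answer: $- \frac{18}{7} \approx -2.5714$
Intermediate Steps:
$E = 18$ ($E = \frac{\left(9 - 5\right) \left(-4 + 1\right) \left(-1 - 5\right)}{4} = \frac{4 \left(\left(-3\right) \left(-6\right)\right)}{4} = \frac{4 \cdot 18}{4} = \frac{1}{4} \cdot 72 = 18$)
$\frac{E}{-7} = \frac{18}{-7} = 18 \left(- \frac{1}{7}\right) = - \frac{18}{7}$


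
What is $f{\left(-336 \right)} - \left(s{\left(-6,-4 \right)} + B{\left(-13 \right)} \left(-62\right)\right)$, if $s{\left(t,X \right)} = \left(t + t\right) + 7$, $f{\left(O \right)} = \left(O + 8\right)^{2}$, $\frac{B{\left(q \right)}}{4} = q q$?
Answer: $149501$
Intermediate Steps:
$B{\left(q \right)} = 4 q^{2}$ ($B{\left(q \right)} = 4 q q = 4 q^{2}$)
$f{\left(O \right)} = \left(8 + O\right)^{2}$
$s{\left(t,X \right)} = 7 + 2 t$ ($s{\left(t,X \right)} = 2 t + 7 = 7 + 2 t$)
$f{\left(-336 \right)} - \left(s{\left(-6,-4 \right)} + B{\left(-13 \right)} \left(-62\right)\right) = \left(8 - 336\right)^{2} - \left(\left(7 + 2 \left(-6\right)\right) + 4 \left(-13\right)^{2} \left(-62\right)\right) = \left(-328\right)^{2} - \left(\left(7 - 12\right) + 4 \cdot 169 \left(-62\right)\right) = 107584 - \left(-5 + 676 \left(-62\right)\right) = 107584 - \left(-5 - 41912\right) = 107584 - -41917 = 107584 + 41917 = 149501$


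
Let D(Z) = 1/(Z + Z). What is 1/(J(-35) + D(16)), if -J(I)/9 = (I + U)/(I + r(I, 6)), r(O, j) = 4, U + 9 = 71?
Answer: 992/7807 ≈ 0.12707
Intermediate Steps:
U = 62 (U = -9 + 71 = 62)
J(I) = -9*(62 + I)/(4 + I) (J(I) = -9*(I + 62)/(I + 4) = -9*(62 + I)/(4 + I))
D(Z) = 1/(2*Z)
1/(J(-35) + D(16)) = 1/(9*(-62 - 1*(-35))/(4 - 35) + (½)/16) = 1/(9*(-62 + 35)/(-31) + (½)*(1/16)) = 1/(9*(-1/31)*(-27) + 1/32) = 1/(243/31 + 1/32) = 1/(7807/992) = 992/7807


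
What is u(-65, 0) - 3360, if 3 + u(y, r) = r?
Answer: -3363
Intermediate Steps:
u(y, r) = -3 + r
u(-65, 0) - 3360 = (-3 + 0) - 3360 = -3 - 3360 = -3363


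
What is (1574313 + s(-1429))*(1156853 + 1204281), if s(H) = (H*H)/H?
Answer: 3713789890456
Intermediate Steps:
s(H) = H (s(H) = H**2/H = H)
(1574313 + s(-1429))*(1156853 + 1204281) = (1574313 - 1429)*(1156853 + 1204281) = 1572884*2361134 = 3713789890456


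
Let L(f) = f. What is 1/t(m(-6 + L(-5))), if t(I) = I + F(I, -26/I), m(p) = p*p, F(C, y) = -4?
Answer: 1/117 ≈ 0.0085470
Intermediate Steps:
m(p) = p²
t(I) = -4 + I (t(I) = I - 4 = -4 + I)
1/t(m(-6 + L(-5))) = 1/(-4 + (-6 - 5)²) = 1/(-4 + (-11)²) = 1/(-4 + 121) = 1/117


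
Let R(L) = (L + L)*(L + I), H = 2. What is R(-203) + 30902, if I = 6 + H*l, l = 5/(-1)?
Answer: 114944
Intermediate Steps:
l = -5 (l = 5*(-1) = -5)
I = -4 (I = 6 + 2*(-5) = 6 - 10 = -4)
R(L) = 2*L*(-4 + L) (R(L) = (L + L)*(L - 4) = (2*L)*(-4 + L) = 2*L*(-4 + L))
R(-203) + 30902 = 2*(-203)*(-4 - 203) + 30902 = 2*(-203)*(-207) + 30902 = 84042 + 30902 = 114944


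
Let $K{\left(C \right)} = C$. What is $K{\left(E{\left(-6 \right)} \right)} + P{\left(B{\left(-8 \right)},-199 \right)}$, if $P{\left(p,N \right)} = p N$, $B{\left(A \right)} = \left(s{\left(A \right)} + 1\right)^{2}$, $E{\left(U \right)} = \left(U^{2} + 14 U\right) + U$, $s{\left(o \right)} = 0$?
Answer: $-253$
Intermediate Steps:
$E{\left(U \right)} = U^{2} + 15 U$
$B{\left(A \right)} = 1$ ($B{\left(A \right)} = \left(0 + 1\right)^{2} = 1^{2} = 1$)
$P{\left(p,N \right)} = N p$
$K{\left(E{\left(-6 \right)} \right)} + P{\left(B{\left(-8 \right)},-199 \right)} = - 6 \left(15 - 6\right) - 199 = \left(-6\right) 9 - 199 = -54 - 199 = -253$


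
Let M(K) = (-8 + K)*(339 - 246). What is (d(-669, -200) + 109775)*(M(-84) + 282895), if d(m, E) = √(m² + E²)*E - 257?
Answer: 30045058602 - 54867800*√487561 ≈ -8.2667e+9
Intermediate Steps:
M(K) = -744 + 93*K (M(K) = (-8 + K)*93 = -744 + 93*K)
d(m, E) = -257 + E*√(E² + m²) (d(m, E) = √(E² + m²)*E - 257 = E*√(E² + m²) - 257 = -257 + E*√(E² + m²))
(d(-669, -200) + 109775)*(M(-84) + 282895) = ((-257 - 200*√((-200)² + (-669)²)) + 109775)*((-744 + 93*(-84)) + 282895) = ((-257 - 200*√(40000 + 447561)) + 109775)*((-744 - 7812) + 282895) = ((-257 - 200*√487561) + 109775)*(-8556 + 282895) = (109518 - 200*√487561)*274339 = 30045058602 - 54867800*√487561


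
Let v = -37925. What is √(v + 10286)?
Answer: 3*I*√3071 ≈ 166.25*I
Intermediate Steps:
√(v + 10286) = √(-37925 + 10286) = √(-27639) = 3*I*√3071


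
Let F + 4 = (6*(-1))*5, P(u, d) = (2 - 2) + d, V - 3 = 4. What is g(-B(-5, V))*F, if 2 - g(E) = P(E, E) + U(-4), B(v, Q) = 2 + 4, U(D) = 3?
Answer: -170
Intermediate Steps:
V = 7 (V = 3 + 4 = 7)
B(v, Q) = 6
P(u, d) = d (P(u, d) = 0 + d = d)
g(E) = -1 - E (g(E) = 2 - (E + 3) = 2 - (3 + E) = 2 + (-3 - E) = -1 - E)
F = -34 (F = -4 + (6*(-1))*5 = -4 - 6*5 = -4 - 30 = -34)
g(-B(-5, V))*F = (-1 - (-1)*6)*(-34) = (-1 - 1*(-6))*(-34) = (-1 + 6)*(-34) = 5*(-34) = -170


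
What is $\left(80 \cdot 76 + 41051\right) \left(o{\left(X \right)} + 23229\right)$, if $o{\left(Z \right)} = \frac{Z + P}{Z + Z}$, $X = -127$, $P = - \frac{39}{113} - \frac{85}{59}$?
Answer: $\frac{1854004652598147}{1693418} \approx 1.0948 \cdot 10^{9}$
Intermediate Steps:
$P = - \frac{11906}{6667}$ ($P = \left(-39\right) \frac{1}{113} - \frac{85}{59} = - \frac{39}{113} - \frac{85}{59} = - \frac{11906}{6667} \approx -1.7858$)
$o{\left(Z \right)} = \frac{- \frac{11906}{6667} + Z}{2 Z}$ ($o{\left(Z \right)} = \frac{Z - \frac{11906}{6667}}{Z + Z} = \frac{- \frac{11906}{6667} + Z}{2 Z}$)
$\left(80 \cdot 76 + 41051\right) \left(o{\left(X \right)} + 23229\right) = \left(80 \cdot 76 + 41051\right) \left(\frac{-11906 + 6667 \left(-127\right)}{13334 \left(-127\right)} + 23229\right) = \left(6080 + 41051\right) \left(\frac{1}{13334} \left(- \frac{1}{127}\right) \left(-11906 - 846709\right) + 23229\right) = 47131 \left(\frac{1}{13334} \left(- \frac{1}{127}\right) \left(-858615\right) + 23229\right) = 47131 \left(\frac{858615}{1693418} + 23229\right) = 47131 \cdot \frac{39337265337}{1693418} = \frac{1854004652598147}{1693418}$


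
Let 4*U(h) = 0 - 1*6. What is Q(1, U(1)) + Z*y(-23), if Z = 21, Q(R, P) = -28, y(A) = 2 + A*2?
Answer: -952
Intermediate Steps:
U(h) = -3/2 (U(h) = (0 - 1*6)/4 = (0 - 6)/4 = (¼)*(-6) = -3/2)
y(A) = 2 + 2*A
Q(1, U(1)) + Z*y(-23) = -28 + 21*(2 + 2*(-23)) = -28 + 21*(2 - 46) = -28 + 21*(-44) = -28 - 924 = -952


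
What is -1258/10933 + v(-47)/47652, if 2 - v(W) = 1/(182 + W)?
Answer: -8089798183/70332207660 ≈ -0.11502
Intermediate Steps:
v(W) = 2 - 1/(182 + W)
-1258/10933 + v(-47)/47652 = -1258/10933 + ((363 + 2*(-47))/(182 - 47))/47652 = -1258*1/10933 + ((363 - 94)/135)*(1/47652) = -1258/10933 + ((1/135)*269)*(1/47652) = -1258/10933 + (269/135)*(1/47652) = -1258/10933 + 269/6433020 = -8089798183/70332207660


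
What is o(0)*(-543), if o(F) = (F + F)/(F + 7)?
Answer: 0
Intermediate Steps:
o(F) = 2*F/(7 + F) (o(F) = (2*F)/(7 + F) = 2*F/(7 + F))
o(0)*(-543) = (2*0/(7 + 0))*(-543) = (2*0/7)*(-543) = (2*0*(1/7))*(-543) = 0*(-543) = 0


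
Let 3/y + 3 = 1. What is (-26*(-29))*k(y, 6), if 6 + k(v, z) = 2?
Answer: -3016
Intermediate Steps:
y = -3/2 (y = 3/(-3 + 1) = 3/(-2) = 3*(-½) = -3/2 ≈ -1.5000)
k(v, z) = -4 (k(v, z) = -6 + 2 = -4)
(-26*(-29))*k(y, 6) = -26*(-29)*(-4) = 754*(-4) = -3016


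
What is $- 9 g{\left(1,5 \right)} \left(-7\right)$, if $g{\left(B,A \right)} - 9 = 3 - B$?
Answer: $693$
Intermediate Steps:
$g{\left(B,A \right)} = 12 - B$ ($g{\left(B,A \right)} = 9 - \left(-3 + B\right) = 12 - B$)
$- 9 g{\left(1,5 \right)} \left(-7\right) = - 9 \left(12 - 1\right) \left(-7\right) = \left(-9\right) 11 \left(-7\right) = \left(-99\right) \left(-7\right) = 693$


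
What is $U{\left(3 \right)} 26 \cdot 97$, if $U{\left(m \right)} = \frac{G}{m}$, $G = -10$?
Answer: $- \frac{25220}{3} \approx -8406.7$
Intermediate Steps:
$U{\left(m \right)} = - \frac{10}{m}$
$U{\left(3 \right)} 26 \cdot 97 = - \frac{10}{3} \cdot 26 \cdot 97 = \left(-10\right) \frac{1}{3} \cdot 26 \cdot 97 = \left(- \frac{10}{3}\right) 26 \cdot 97 = \left(- \frac{260}{3}\right) 97 = - \frac{25220}{3}$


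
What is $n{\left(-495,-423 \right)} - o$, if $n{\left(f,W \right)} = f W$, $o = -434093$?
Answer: $643478$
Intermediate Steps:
$n{\left(f,W \right)} = W f$
$n{\left(-495,-423 \right)} - o = \left(-423\right) \left(-495\right) - -434093 = 209385 + 434093 = 643478$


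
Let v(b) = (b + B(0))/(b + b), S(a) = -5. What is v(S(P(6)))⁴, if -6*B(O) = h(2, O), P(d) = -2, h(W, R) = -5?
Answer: 625/20736 ≈ 0.030141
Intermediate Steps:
B(O) = ⅚ (B(O) = -⅙*(-5) = ⅚)
v(b) = (⅚ + b)/(2*b) (v(b) = (b + ⅚)/(b + b) = (⅚ + b)/((2*b)) = (⅚ + b)*(1/(2*b)) = (⅚ + b)/(2*b))
v(S(P(6)))⁴ = ((1/12)*(5 + 6*(-5))/(-5))⁴ = ((1/12)*(-⅕)*(5 - 30))⁴ = ((1/12)*(-⅕)*(-25))⁴ = (5/12)⁴ = 625/20736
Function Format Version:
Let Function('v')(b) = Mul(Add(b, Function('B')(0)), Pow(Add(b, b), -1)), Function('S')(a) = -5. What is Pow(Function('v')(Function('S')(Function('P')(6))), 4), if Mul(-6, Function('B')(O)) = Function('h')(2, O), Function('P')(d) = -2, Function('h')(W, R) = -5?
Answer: Rational(625, 20736) ≈ 0.030141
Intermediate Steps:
Function('B')(O) = Rational(5, 6) (Function('B')(O) = Mul(Rational(-1, 6), -5) = Rational(5, 6))
Function('v')(b) = Mul(Rational(1, 2), Pow(b, -1), Add(Rational(5, 6), b)) (Function('v')(b) = Mul(Add(b, Rational(5, 6)), Pow(Add(b, b), -1)) = Mul(Add(Rational(5, 6), b), Pow(Mul(2, b), -1)) = Mul(Add(Rational(5, 6), b), Mul(Rational(1, 2), Pow(b, -1))) = Mul(Rational(1, 2), Pow(b, -1), Add(Rational(5, 6), b)))
Pow(Function('v')(Function('S')(Function('P')(6))), 4) = Pow(Mul(Rational(1, 12), Pow(-5, -1), Add(5, Mul(6, -5))), 4) = Pow(Mul(Rational(1, 12), Rational(-1, 5), Add(5, -30)), 4) = Pow(Mul(Rational(1, 12), Rational(-1, 5), -25), 4) = Pow(Rational(5, 12), 4) = Rational(625, 20736)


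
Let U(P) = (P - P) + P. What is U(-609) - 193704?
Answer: -194313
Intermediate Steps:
U(P) = P (U(P) = 0 + P = P)
U(-609) - 193704 = -609 - 193704 = -194313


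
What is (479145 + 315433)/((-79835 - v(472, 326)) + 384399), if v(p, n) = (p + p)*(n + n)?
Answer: -397289/155462 ≈ -2.5555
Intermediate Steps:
v(p, n) = 4*n*p (v(p, n) = (2*p)*(2*n) = 4*n*p)
(479145 + 315433)/((-79835 - v(472, 326)) + 384399) = (479145 + 315433)/((-79835 - 4*326*472) + 384399) = 794578/((-79835 - 1*615488) + 384399) = 794578/((-79835 - 615488) + 384399) = 794578/(-695323 + 384399) = 794578/(-310924) = 794578*(-1/310924) = -397289/155462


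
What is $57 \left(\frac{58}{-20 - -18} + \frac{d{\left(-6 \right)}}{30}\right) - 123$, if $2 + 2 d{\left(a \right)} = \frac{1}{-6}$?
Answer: $- \frac{213367}{120} \approx -1778.1$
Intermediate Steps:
$d{\left(a \right)} = - \frac{13}{12}$ ($d{\left(a \right)} = -1 + \frac{1}{2 \left(-6\right)} = -1 + \frac{1}{2} \left(- \frac{1}{6}\right) = -1 - \frac{1}{12} = - \frac{13}{12}$)
$57 \left(\frac{58}{-20 - -18} + \frac{d{\left(-6 \right)}}{30}\right) - 123 = 57 \left(\frac{58}{-20 - -18} - \frac{13}{12 \cdot 30}\right) - 123 = 57 \left(\frac{58}{-20 + 18} - \frac{13}{360}\right) - 123 = 57 \left(\frac{58}{-2} - \frac{13}{360}\right) - 123 = 57 \left(58 \left(- \frac{1}{2}\right) - \frac{13}{360}\right) - 123 = 57 \left(-29 - \frac{13}{360}\right) - 123 = 57 \left(- \frac{10453}{360}\right) - 123 = - \frac{198607}{120} - 123 = - \frac{213367}{120}$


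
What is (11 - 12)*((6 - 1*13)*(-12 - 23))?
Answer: -245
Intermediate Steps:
(11 - 12)*((6 - 1*13)*(-12 - 23)) = -(6 - 13)*(-35) = -(-7)*(-35) = -1*245 = -245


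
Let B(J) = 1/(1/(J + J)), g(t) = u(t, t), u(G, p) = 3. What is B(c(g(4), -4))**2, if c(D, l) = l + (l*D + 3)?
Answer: 676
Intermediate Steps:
g(t) = 3
c(D, l) = 3 + l + D*l (c(D, l) = l + (D*l + 3) = l + (3 + D*l) = 3 + l + D*l)
B(J) = 2*J (B(J) = 1/(1/(2*J)) = 2*J)
B(c(g(4), -4))**2 = (2*(3 - 4 + 3*(-4)))**2 = (2*(3 - 4 - 12))**2 = (2*(-13))**2 = (-26)**2 = 676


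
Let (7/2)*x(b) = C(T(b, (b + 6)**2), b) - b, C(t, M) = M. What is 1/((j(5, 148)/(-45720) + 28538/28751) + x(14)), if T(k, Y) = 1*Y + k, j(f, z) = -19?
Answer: 1314495720/1305303629 ≈ 1.0070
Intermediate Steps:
T(k, Y) = Y + k
x(b) = 0 (x(b) = 2*(b - b)/7 = (2/7)*0 = 0)
1/((j(5, 148)/(-45720) + 28538/28751) + x(14)) = 1/((-19/(-45720) + 28538/28751) + 0) = 1/((-19*(-1/45720) + 28538*(1/28751)) + 0) = 1/((19/45720 + 28538/28751) + 0) = 1/(1305303629/1314495720 + 0) = 1/(1305303629/1314495720) = 1314495720/1305303629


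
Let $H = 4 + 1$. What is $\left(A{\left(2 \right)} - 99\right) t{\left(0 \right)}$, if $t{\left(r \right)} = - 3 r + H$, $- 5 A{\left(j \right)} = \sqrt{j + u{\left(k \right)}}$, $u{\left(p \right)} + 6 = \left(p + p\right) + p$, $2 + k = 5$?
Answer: $-495 - \sqrt{5} \approx -497.24$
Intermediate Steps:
$H = 5$
$k = 3$ ($k = -2 + 5 = 3$)
$u{\left(p \right)} = -6 + 3 p$ ($u{\left(p \right)} = -6 + \left(\left(p + p\right) + p\right) = -6 + \left(2 p + p\right) = -6 + 3 p$)
$A{\left(j \right)} = - \frac{\sqrt{3 + j}}{5}$ ($A{\left(j \right)} = - \frac{\sqrt{j + \left(-6 + 3 \cdot 3\right)}}{5} = - \frac{\sqrt{j + \left(-6 + 9\right)}}{5} = - \frac{\sqrt{j + 3}}{5} = - \frac{\sqrt{3 + j}}{5}$)
$t{\left(r \right)} = 5 - 3 r$ ($t{\left(r \right)} = - 3 r + 5 = 5 - 3 r$)
$\left(A{\left(2 \right)} - 99\right) t{\left(0 \right)} = \left(- \frac{\sqrt{3 + 2}}{5} - 99\right) \left(5 - 0\right) = \left(- \frac{\sqrt{5}}{5} - 99\right) \left(5 + 0\right) = \left(-99 - \frac{\sqrt{5}}{5}\right) 5 = -495 - \sqrt{5}$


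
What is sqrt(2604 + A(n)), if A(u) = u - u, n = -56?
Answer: 2*sqrt(651) ≈ 51.029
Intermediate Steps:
A(u) = 0
sqrt(2604 + A(n)) = sqrt(2604 + 0) = sqrt(2604) = 2*sqrt(651)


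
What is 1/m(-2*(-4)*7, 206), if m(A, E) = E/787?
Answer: 787/206 ≈ 3.8204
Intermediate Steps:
m(A, E) = E/787 (m(A, E) = E*(1/787) = E/787)
1/m(-2*(-4)*7, 206) = 1/((1/787)*206) = 1/(206/787) = 787/206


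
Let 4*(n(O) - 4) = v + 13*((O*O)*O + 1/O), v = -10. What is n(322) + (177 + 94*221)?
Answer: 139781820961/1288 ≈ 1.0853e+8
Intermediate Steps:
n(O) = 3/2 + 13/(4*O) + 13*O³/4 (n(O) = 4 + (-10 + 13*((O*O)*O + 1/O))/4 = 4 + (-10 + 13*(O²*O + 1/O))/4 = 4 + (-10 + 13*(O³ + 1/O))/4 = 4 + (-10 + 13*(1/O + O³))/4 = 4 + (-10 + (13/O + 13*O³))/4 = 4 + (-10 + 13/O + 13*O³)/4 = 4 + (-5/2 + 13/(4*O) + 13*O³/4) = 3/2 + 13/(4*O) + 13*O³/4)
n(322) + (177 + 94*221) = (¼)*(13 + 322*(6 + 13*322³))/322 + (177 + 94*221) = (¼)*(1/322)*(13 + 322*(6 + 13*33386248)) + (177 + 20774) = (¼)*(1/322)*(13 + 322*(6 + 434021224)) + 20951 = (¼)*(1/322)*(13 + 322*434021230) + 20951 = (¼)*(1/322)*(13 + 139754836060) + 20951 = (¼)*(1/322)*139754836073 + 20951 = 139754836073/1288 + 20951 = 139781820961/1288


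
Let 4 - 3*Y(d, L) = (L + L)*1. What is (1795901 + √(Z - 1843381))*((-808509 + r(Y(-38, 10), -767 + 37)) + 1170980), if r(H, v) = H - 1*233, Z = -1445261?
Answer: 1951602024898/3 + 1086698*I*√3288642/3 ≈ 6.5053e+11 + 6.5689e+8*I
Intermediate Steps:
Y(d, L) = 4/3 - 2*L/3 (Y(d, L) = 4/3 - (L + L)/3 = 4/3 - 2*L/3)
r(H, v) = -233 + H (r(H, v) = H - 233 = -233 + H)
(1795901 + √(Z - 1843381))*((-808509 + r(Y(-38, 10), -767 + 37)) + 1170980) = (1795901 + √(-1445261 - 1843381))*((-808509 + (-233 + (4/3 - ⅔*10))) + 1170980) = (1795901 + √(-3288642))*((-808509 + (-233 + (4/3 - 20/3))) + 1170980) = (1795901 + I*√3288642)*((-808509 + (-233 - 16/3)) + 1170980) = (1795901 + I*√3288642)*((-808509 - 715/3) + 1170980) = (1795901 + I*√3288642)*(-2426242/3 + 1170980) = (1795901 + I*√3288642)*(1086698/3) = 1951602024898/3 + 1086698*I*√3288642/3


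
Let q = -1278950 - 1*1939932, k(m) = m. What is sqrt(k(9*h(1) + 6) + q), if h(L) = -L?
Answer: I*sqrt(3218885) ≈ 1794.1*I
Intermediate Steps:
q = -3218882 (q = -1278950 - 1939932 = -3218882)
sqrt(k(9*h(1) + 6) + q) = sqrt((9*(-1*1) + 6) - 3218882) = sqrt((9*(-1) + 6) - 3218882) = sqrt((-9 + 6) - 3218882) = sqrt(-3 - 3218882) = sqrt(-3218885) = I*sqrt(3218885)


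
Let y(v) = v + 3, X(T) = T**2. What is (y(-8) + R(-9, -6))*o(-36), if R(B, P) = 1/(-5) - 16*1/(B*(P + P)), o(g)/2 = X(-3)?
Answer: -1444/15 ≈ -96.267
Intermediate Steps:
o(g) = 18 (o(g) = 2*(-3)**2 = 2*9 = 18)
R(B, P) = -1/5 - 8/(B*P) (R(B, P) = 1*(-1/5) - 16*1/(2*B*P) = -1/5 - 16*1/(2*B*P) = -1/5 - 8/(B*P))
y(v) = 3 + v
(y(-8) + R(-9, -6))*o(-36) = ((3 - 8) + (-1/5 - 8/(-9*(-6))))*18 = (-5 + (-1/5 - 8*(-1/9)*(-1/6)))*18 = (-5 + (-1/5 - 4/27))*18 = (-5 - 47/135)*18 = -722/135*18 = -1444/15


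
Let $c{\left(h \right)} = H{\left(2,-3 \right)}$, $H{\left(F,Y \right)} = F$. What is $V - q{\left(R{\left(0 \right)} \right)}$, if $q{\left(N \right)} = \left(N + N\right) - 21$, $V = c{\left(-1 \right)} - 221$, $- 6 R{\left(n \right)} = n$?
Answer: $-198$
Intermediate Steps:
$c{\left(h \right)} = 2$
$R{\left(n \right)} = - \frac{n}{6}$
$V = -219$ ($V = 2 - 221 = -219$)
$q{\left(N \right)} = -21 + 2 N$ ($q{\left(N \right)} = 2 N - 21 = -21 + 2 N$)
$V - q{\left(R{\left(0 \right)} \right)} = -219 - \left(-21 + 2 \left(\left(- \frac{1}{6}\right) 0\right)\right) = -219 - \left(-21 + 2 \cdot 0\right) = -219 - \left(-21 + 0\right) = -219 - -21 = -219 + 21 = -198$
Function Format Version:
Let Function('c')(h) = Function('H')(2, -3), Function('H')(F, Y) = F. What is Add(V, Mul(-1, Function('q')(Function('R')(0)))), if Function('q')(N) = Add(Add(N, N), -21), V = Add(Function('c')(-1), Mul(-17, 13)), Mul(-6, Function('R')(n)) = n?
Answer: -198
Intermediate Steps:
Function('c')(h) = 2
Function('R')(n) = Mul(Rational(-1, 6), n)
V = -219 (V = Add(2, Mul(-17, 13)) = Add(2, -221) = -219)
Function('q')(N) = Add(-21, Mul(2, N)) (Function('q')(N) = Add(Mul(2, N), -21) = Add(-21, Mul(2, N)))
Add(V, Mul(-1, Function('q')(Function('R')(0)))) = Add(-219, Mul(-1, Add(-21, Mul(2, Mul(Rational(-1, 6), 0))))) = Add(-219, Mul(-1, Add(-21, Mul(2, 0)))) = Add(-219, Mul(-1, Add(-21, 0))) = Add(-219, Mul(-1, -21)) = Add(-219, 21) = -198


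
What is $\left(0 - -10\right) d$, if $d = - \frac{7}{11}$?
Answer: $- \frac{70}{11} \approx -6.3636$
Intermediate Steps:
$d = - \frac{7}{11}$ ($d = \left(-7\right) \frac{1}{11} = - \frac{7}{11} \approx -0.63636$)
$\left(0 - -10\right) d = \left(0 - -10\right) \left(- \frac{7}{11}\right) = \left(0 + 10\right) \left(- \frac{7}{11}\right) = 10 \left(- \frac{7}{11}\right) = - \frac{70}{11}$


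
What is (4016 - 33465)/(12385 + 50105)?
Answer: -29449/62490 ≈ -0.47126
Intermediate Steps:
(4016 - 33465)/(12385 + 50105) = -29449/62490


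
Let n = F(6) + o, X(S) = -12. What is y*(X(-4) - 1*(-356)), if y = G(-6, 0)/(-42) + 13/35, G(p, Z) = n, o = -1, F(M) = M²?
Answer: -16684/105 ≈ -158.90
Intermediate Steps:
n = 35 (n = 6² - 1 = 36 - 1 = 35)
G(p, Z) = 35
y = -97/210 (y = 35/(-42) + 13/35 = 35*(-1/42) + 13*(1/35) = -⅚ + 13/35 = -97/210 ≈ -0.46190)
y*(X(-4) - 1*(-356)) = -97*(-12 - 1*(-356))/210 = -97*(-12 + 356)/210 = -97/210*344 = -16684/105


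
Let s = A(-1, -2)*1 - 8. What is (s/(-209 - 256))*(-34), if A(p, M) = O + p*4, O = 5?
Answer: -238/465 ≈ -0.51183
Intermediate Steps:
A(p, M) = 5 + 4*p (A(p, M) = 5 + p*4 = 5 + 4*p)
s = -7 (s = (5 + 4*(-1))*1 - 8 = (5 - 4)*1 - 8 = 1*1 - 8 = 1 - 8 = -7)
(s/(-209 - 256))*(-34) = -7/(-209 - 256)*(-34) = -7/(-465)*(-34) = -7*(-1/465)*(-34) = (7/465)*(-34) = -238/465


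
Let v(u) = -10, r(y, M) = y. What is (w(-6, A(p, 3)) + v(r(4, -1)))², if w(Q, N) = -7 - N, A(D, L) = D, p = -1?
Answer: 256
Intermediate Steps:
(w(-6, A(p, 3)) + v(r(4, -1)))² = ((-7 - 1*(-1)) - 10)² = ((-7 + 1) - 10)² = (-6 - 10)² = (-16)² = 256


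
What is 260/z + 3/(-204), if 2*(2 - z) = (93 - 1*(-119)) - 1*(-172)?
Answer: -1787/1292 ≈ -1.3831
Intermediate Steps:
z = -190 (z = 2 - ((93 - 1*(-119)) - 1*(-172))/2 = 2 - ((93 + 119) + 172)/2 = 2 - (212 + 172)/2 = 2 - ½*384 = 2 - 192 = -190)
260/z + 3/(-204) = 260/(-190) + 3/(-204) = 260*(-1/190) + 3*(-1/204) = -26/19 - 1/68 = -1787/1292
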